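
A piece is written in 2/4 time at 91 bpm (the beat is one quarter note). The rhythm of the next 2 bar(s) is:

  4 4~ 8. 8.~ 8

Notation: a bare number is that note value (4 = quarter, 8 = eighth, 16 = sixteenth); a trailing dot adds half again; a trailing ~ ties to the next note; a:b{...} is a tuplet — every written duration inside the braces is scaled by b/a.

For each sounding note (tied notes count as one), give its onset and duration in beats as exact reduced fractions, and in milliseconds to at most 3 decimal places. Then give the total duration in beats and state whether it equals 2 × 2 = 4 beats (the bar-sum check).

1) 0.0ms=0b +659.341ms=1b
2) 659.341ms=1b +1153.846ms=7/4b
3) 1813.187ms=11/4b +824.176ms=5/4b
Σ=4b of 4 (91bpm 2/4) — PASS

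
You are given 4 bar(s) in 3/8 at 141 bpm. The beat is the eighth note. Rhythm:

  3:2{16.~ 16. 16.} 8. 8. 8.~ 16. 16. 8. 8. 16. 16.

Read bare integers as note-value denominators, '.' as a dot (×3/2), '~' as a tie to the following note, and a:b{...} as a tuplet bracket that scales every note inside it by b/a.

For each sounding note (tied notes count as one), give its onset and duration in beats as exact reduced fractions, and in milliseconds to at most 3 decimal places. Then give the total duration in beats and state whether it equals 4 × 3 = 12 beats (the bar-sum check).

1) 0.0ms=0b +425.532ms=1b
2) 425.532ms=1b +212.766ms=1/2b
3) 638.298ms=3/2b +638.298ms=3/2b
4) 1276.596ms=3b +638.298ms=3/2b
5) 1914.894ms=9/2b +957.447ms=9/4b
6) 2872.34ms=27/4b +319.149ms=3/4b
7) 3191.489ms=15/2b +638.298ms=3/2b
8) 3829.787ms=9b +638.298ms=3/2b
9) 4468.085ms=21/2b +319.149ms=3/4b
10) 4787.234ms=45/4b +319.149ms=3/4b
Σ=12b of 12 (141bpm 3/8) — PASS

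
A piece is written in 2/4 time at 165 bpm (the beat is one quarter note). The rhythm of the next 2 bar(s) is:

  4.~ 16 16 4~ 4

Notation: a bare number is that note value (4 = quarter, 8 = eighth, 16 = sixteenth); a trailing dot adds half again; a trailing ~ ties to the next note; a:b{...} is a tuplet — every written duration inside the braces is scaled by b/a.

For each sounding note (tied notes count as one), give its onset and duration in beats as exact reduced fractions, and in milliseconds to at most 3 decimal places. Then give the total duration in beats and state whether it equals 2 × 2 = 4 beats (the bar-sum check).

1) 0.0ms=0b +636.364ms=7/4b
2) 636.364ms=7/4b +90.909ms=1/4b
3) 727.273ms=2b +727.273ms=2b
Σ=4b of 4 (165bpm 2/4) — PASS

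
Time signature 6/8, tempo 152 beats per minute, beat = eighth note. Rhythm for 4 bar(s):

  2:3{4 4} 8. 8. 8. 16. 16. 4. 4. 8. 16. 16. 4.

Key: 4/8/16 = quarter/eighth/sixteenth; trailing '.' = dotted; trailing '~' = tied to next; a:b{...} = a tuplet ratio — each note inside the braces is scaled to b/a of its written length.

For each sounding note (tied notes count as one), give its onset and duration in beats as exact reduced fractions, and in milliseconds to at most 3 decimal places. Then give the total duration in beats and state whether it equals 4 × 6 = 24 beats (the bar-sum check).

1) 0.0ms=0b +1184.211ms=3b
2) 1184.211ms=3b +1184.211ms=3b
3) 2368.421ms=6b +592.105ms=3/2b
4) 2960.526ms=15/2b +592.105ms=3/2b
5) 3552.632ms=9b +592.105ms=3/2b
6) 4144.737ms=21/2b +296.053ms=3/4b
7) 4440.789ms=45/4b +296.053ms=3/4b
8) 4736.842ms=12b +1184.211ms=3b
9) 5921.053ms=15b +1184.211ms=3b
10) 7105.263ms=18b +592.105ms=3/2b
11) 7697.368ms=39/2b +296.053ms=3/4b
12) 7993.421ms=81/4b +296.053ms=3/4b
13) 8289.474ms=21b +1184.211ms=3b
Σ=24b of 24 (152bpm 6/8) — PASS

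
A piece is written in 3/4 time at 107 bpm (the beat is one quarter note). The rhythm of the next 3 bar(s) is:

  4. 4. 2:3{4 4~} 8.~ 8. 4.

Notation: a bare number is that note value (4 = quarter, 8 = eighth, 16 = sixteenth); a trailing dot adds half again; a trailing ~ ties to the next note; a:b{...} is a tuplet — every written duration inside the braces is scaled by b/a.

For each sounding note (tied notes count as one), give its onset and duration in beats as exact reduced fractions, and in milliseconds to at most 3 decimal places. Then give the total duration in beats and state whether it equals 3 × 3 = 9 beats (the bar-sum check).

1) 0.0ms=0b +841.121ms=3/2b
2) 841.121ms=3/2b +841.121ms=3/2b
3) 1682.243ms=3b +841.121ms=3/2b
4) 2523.364ms=9/2b +1682.243ms=3b
5) 4205.607ms=15/2b +841.121ms=3/2b
Σ=9b of 9 (107bpm 3/4) — PASS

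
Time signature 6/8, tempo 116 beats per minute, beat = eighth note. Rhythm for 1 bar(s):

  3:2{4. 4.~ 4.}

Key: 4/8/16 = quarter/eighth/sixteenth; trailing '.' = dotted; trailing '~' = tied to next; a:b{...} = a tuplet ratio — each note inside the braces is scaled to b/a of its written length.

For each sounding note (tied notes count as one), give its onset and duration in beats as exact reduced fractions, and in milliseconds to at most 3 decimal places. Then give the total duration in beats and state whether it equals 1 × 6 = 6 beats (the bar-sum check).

1) 0.0ms=0b +1034.483ms=2b
2) 1034.483ms=2b +2068.966ms=4b
Σ=6b of 6 (116bpm 6/8) — PASS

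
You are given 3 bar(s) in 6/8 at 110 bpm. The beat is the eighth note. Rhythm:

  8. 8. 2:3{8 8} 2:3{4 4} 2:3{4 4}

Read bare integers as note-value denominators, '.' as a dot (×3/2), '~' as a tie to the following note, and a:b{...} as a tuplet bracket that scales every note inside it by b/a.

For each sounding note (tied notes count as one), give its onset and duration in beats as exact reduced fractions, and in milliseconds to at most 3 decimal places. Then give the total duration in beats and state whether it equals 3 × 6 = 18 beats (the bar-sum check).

1) 0.0ms=0b +818.182ms=3/2b
2) 818.182ms=3/2b +818.182ms=3/2b
3) 1636.364ms=3b +818.182ms=3/2b
4) 2454.545ms=9/2b +818.182ms=3/2b
5) 3272.727ms=6b +1636.364ms=3b
6) 4909.091ms=9b +1636.364ms=3b
7) 6545.455ms=12b +1636.364ms=3b
8) 8181.818ms=15b +1636.364ms=3b
Σ=18b of 18 (110bpm 6/8) — PASS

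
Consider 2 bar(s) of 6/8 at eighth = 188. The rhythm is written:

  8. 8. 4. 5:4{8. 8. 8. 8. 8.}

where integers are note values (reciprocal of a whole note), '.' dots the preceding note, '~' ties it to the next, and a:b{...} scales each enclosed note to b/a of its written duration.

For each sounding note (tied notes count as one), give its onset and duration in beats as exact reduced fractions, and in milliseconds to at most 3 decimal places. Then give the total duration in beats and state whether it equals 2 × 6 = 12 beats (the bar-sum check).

1) 0.0ms=0b +478.723ms=3/2b
2) 478.723ms=3/2b +478.723ms=3/2b
3) 957.447ms=3b +957.447ms=3b
4) 1914.894ms=6b +382.979ms=6/5b
5) 2297.872ms=36/5b +382.979ms=6/5b
6) 2680.851ms=42/5b +382.979ms=6/5b
7) 3063.83ms=48/5b +382.979ms=6/5b
8) 3446.809ms=54/5b +382.979ms=6/5b
Σ=12b of 12 (188bpm 6/8) — PASS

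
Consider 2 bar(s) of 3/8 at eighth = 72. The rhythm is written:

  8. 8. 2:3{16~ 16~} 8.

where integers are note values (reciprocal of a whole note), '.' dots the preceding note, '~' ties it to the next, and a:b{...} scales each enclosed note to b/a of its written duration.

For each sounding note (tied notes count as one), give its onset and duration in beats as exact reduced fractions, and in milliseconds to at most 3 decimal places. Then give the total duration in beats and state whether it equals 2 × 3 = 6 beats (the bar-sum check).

1) 0.0ms=0b +1250.0ms=3/2b
2) 1250.0ms=3/2b +1250.0ms=3/2b
3) 2500.0ms=3b +2500.0ms=3b
Σ=6b of 6 (72bpm 3/8) — PASS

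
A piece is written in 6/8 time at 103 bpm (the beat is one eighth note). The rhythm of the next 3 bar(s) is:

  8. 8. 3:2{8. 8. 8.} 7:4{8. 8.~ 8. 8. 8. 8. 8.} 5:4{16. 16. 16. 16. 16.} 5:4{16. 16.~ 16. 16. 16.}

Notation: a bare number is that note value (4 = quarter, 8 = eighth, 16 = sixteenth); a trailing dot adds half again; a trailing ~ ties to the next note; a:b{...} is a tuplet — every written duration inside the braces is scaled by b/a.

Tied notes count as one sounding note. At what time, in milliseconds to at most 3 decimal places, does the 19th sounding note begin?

note 19 onset = 84/5b = 9786.408ms

1. 0.0ms @ 0 + 873.786ms (3/2)
2. 873.786ms @ 3/2 + 873.786ms (3/2)
3. 1747.573ms @ 3 + 582.524ms (1)
4. 2330.097ms @ 4 + 582.524ms (1)
5. 2912.621ms @ 5 + 582.524ms (1)
6. 3495.146ms @ 6 + 499.307ms (6/7)
7. 3994.452ms @ 48/7 + 998.613ms (12/7)
8. 4993.065ms @ 60/7 + 499.307ms (6/7)
9. 5492.372ms @ 66/7 + 499.307ms (6/7)
10. 5991.678ms @ 72/7 + 499.307ms (6/7)
11. 6490.985ms @ 78/7 + 499.307ms (6/7)
12. 6990.291ms @ 12 + 349.515ms (3/5)
13. 7339.806ms @ 63/5 + 349.515ms (3/5)
14. 7689.32ms @ 66/5 + 349.515ms (3/5)
15. 8038.835ms @ 69/5 + 349.515ms (3/5)
16. 8388.35ms @ 72/5 + 349.515ms (3/5)
17. 8737.864ms @ 15 + 349.515ms (3/5)
18. 9087.379ms @ 78/5 + 699.029ms (6/5)
19. 9786.408ms @ 84/5 + 349.515ms (3/5)
20. 10135.922ms @ 87/5 + 349.515ms (3/5)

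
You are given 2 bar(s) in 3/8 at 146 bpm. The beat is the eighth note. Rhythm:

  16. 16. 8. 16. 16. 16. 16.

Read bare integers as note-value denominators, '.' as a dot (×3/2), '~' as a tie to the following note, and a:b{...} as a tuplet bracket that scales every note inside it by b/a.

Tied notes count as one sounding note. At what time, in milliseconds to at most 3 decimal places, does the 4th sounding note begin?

note 4 onset = 3b = 1232.877ms

1. 0.0ms @ 0 + 308.219ms (3/4)
2. 308.219ms @ 3/4 + 308.219ms (3/4)
3. 616.438ms @ 3/2 + 616.438ms (3/2)
4. 1232.877ms @ 3 + 308.219ms (3/4)
5. 1541.096ms @ 15/4 + 308.219ms (3/4)
6. 1849.315ms @ 9/2 + 308.219ms (3/4)
7. 2157.534ms @ 21/4 + 308.219ms (3/4)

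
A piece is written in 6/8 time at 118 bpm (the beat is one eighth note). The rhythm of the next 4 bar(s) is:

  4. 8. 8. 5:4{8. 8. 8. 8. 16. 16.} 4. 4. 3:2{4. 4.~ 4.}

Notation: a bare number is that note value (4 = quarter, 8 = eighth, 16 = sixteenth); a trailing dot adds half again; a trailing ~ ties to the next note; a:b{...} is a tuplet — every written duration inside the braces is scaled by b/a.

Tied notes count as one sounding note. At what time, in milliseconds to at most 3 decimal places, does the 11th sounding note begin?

note 11 onset = 15b = 7627.119ms

1. 0.0ms @ 0 + 1525.424ms (3)
2. 1525.424ms @ 3 + 762.712ms (3/2)
3. 2288.136ms @ 9/2 + 762.712ms (3/2)
4. 3050.847ms @ 6 + 610.169ms (6/5)
5. 3661.017ms @ 36/5 + 610.169ms (6/5)
6. 4271.186ms @ 42/5 + 610.169ms (6/5)
7. 4881.356ms @ 48/5 + 610.169ms (6/5)
8. 5491.525ms @ 54/5 + 305.085ms (3/5)
9. 5796.61ms @ 57/5 + 305.085ms (3/5)
10. 6101.695ms @ 12 + 1525.424ms (3)
11. 7627.119ms @ 15 + 1525.424ms (3)
12. 9152.542ms @ 18 + 1016.949ms (2)
13. 10169.492ms @ 20 + 2033.898ms (4)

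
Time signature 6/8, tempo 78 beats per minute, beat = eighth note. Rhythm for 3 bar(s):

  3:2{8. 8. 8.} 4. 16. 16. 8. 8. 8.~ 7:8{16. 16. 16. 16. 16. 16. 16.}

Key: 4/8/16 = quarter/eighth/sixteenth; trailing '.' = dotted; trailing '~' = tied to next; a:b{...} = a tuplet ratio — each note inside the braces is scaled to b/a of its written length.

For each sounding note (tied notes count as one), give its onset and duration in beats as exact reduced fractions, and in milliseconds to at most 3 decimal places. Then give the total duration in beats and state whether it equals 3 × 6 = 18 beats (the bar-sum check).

1) 0.0ms=0b +769.231ms=1b
2) 769.231ms=1b +769.231ms=1b
3) 1538.462ms=2b +769.231ms=1b
4) 2307.692ms=3b +2307.692ms=3b
5) 4615.385ms=6b +576.923ms=3/4b
6) 5192.308ms=27/4b +576.923ms=3/4b
7) 5769.231ms=15/2b +1153.846ms=3/2b
8) 6923.077ms=9b +1153.846ms=3/2b
9) 8076.923ms=21/2b +1813.187ms=33/14b
10) 9890.11ms=90/7b +659.341ms=6/7b
11) 10549.451ms=96/7b +659.341ms=6/7b
12) 11208.791ms=102/7b +659.341ms=6/7b
13) 11868.132ms=108/7b +659.341ms=6/7b
14) 12527.473ms=114/7b +659.341ms=6/7b
15) 13186.813ms=120/7b +659.341ms=6/7b
Σ=18b of 18 (78bpm 6/8) — PASS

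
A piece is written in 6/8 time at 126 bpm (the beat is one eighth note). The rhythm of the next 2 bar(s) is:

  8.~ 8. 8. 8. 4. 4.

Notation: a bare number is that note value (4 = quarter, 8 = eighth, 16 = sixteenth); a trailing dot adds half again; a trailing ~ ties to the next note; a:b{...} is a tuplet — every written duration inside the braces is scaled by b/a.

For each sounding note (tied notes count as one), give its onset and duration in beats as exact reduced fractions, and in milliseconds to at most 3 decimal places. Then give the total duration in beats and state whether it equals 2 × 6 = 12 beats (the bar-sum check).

1) 0.0ms=0b +1428.571ms=3b
2) 1428.571ms=3b +714.286ms=3/2b
3) 2142.857ms=9/2b +714.286ms=3/2b
4) 2857.143ms=6b +1428.571ms=3b
5) 4285.714ms=9b +1428.571ms=3b
Σ=12b of 12 (126bpm 6/8) — PASS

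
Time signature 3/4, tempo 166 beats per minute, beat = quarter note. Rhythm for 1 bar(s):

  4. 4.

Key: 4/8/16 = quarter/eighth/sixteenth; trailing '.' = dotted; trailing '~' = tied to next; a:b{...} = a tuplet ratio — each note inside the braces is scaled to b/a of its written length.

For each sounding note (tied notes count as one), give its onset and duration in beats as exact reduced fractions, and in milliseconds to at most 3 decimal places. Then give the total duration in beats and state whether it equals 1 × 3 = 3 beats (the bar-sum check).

1) 0.0ms=0b +542.169ms=3/2b
2) 542.169ms=3/2b +542.169ms=3/2b
Σ=3b of 3 (166bpm 3/4) — PASS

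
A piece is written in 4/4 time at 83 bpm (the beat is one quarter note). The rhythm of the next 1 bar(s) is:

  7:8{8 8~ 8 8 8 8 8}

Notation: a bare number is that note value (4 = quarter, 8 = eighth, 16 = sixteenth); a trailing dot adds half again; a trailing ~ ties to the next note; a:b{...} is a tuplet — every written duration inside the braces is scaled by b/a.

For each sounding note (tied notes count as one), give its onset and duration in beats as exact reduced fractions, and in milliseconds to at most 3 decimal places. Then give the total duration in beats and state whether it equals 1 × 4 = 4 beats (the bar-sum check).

1) 0.0ms=0b +413.081ms=4/7b
2) 413.081ms=4/7b +826.162ms=8/7b
3) 1239.243ms=12/7b +413.081ms=4/7b
4) 1652.324ms=16/7b +413.081ms=4/7b
5) 2065.404ms=20/7b +413.081ms=4/7b
6) 2478.485ms=24/7b +413.081ms=4/7b
Σ=4b of 4 (83bpm 4/4) — PASS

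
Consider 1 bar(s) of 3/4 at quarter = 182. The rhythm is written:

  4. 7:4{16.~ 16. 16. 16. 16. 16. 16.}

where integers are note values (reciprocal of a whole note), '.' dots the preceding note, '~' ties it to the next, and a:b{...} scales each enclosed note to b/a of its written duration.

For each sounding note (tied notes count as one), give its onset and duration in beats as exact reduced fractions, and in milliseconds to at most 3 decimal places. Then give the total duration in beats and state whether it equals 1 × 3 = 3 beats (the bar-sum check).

1) 0.0ms=0b +494.505ms=3/2b
2) 494.505ms=3/2b +141.287ms=3/7b
3) 635.793ms=27/14b +70.644ms=3/14b
4) 706.436ms=15/7b +70.644ms=3/14b
5) 777.08ms=33/14b +70.644ms=3/14b
6) 847.724ms=18/7b +70.644ms=3/14b
7) 918.367ms=39/14b +70.644ms=3/14b
Σ=3b of 3 (182bpm 3/4) — PASS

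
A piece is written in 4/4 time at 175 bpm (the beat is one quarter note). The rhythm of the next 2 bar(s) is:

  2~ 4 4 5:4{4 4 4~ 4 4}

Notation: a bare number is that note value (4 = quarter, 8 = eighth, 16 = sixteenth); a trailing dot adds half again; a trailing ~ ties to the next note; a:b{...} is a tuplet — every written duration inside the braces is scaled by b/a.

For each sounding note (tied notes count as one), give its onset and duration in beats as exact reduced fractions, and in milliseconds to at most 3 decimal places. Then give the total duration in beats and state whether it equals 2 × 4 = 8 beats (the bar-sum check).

1) 0.0ms=0b +1028.571ms=3b
2) 1028.571ms=3b +342.857ms=1b
3) 1371.429ms=4b +274.286ms=4/5b
4) 1645.714ms=24/5b +274.286ms=4/5b
5) 1920.0ms=28/5b +548.571ms=8/5b
6) 2468.571ms=36/5b +274.286ms=4/5b
Σ=8b of 8 (175bpm 4/4) — PASS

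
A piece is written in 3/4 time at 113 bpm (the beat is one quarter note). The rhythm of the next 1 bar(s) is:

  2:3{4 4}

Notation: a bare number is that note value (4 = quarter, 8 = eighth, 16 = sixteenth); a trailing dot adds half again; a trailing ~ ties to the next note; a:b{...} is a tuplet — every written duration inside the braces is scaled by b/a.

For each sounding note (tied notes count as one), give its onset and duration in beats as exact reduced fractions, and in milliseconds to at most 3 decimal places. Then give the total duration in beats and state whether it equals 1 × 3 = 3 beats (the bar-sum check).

1) 0.0ms=0b +796.46ms=3/2b
2) 796.46ms=3/2b +796.46ms=3/2b
Σ=3b of 3 (113bpm 3/4) — PASS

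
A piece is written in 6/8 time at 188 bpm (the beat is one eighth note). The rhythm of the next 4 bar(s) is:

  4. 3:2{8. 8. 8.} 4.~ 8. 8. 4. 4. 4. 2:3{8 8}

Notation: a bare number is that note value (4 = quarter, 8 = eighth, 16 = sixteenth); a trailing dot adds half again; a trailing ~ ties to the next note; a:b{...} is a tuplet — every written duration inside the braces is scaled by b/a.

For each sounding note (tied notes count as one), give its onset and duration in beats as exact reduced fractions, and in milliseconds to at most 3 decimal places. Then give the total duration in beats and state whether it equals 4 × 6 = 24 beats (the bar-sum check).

1) 0.0ms=0b +957.447ms=3b
2) 957.447ms=3b +319.149ms=1b
3) 1276.596ms=4b +319.149ms=1b
4) 1595.745ms=5b +319.149ms=1b
5) 1914.894ms=6b +1436.17ms=9/2b
6) 3351.064ms=21/2b +478.723ms=3/2b
7) 3829.787ms=12b +957.447ms=3b
8) 4787.234ms=15b +957.447ms=3b
9) 5744.681ms=18b +957.447ms=3b
10) 6702.128ms=21b +478.723ms=3/2b
11) 7180.851ms=45/2b +478.723ms=3/2b
Σ=24b of 24 (188bpm 6/8) — PASS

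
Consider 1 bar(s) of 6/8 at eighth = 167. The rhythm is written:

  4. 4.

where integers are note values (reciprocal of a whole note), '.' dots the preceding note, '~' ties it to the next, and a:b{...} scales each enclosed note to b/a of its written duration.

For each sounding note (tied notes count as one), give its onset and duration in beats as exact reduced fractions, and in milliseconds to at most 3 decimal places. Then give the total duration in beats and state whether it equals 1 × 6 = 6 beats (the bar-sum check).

1) 0.0ms=0b +1077.844ms=3b
2) 1077.844ms=3b +1077.844ms=3b
Σ=6b of 6 (167bpm 6/8) — PASS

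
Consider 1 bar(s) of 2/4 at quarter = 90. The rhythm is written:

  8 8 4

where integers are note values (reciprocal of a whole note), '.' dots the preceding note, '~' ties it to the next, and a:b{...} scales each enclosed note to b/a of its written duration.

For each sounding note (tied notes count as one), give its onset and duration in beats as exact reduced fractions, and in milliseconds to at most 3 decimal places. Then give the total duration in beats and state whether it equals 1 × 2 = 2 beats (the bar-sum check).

1) 0.0ms=0b +333.333ms=1/2b
2) 333.333ms=1/2b +333.333ms=1/2b
3) 666.667ms=1b +666.667ms=1b
Σ=2b of 2 (90bpm 2/4) — PASS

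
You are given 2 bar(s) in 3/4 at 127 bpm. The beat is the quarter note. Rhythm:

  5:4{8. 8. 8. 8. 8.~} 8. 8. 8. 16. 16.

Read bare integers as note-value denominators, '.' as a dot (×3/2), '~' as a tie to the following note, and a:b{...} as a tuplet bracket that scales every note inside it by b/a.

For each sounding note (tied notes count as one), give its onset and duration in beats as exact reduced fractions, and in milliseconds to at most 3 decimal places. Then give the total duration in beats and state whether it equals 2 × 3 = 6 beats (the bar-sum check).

1) 0.0ms=0b +283.465ms=3/5b
2) 283.465ms=3/5b +283.465ms=3/5b
3) 566.929ms=6/5b +283.465ms=3/5b
4) 850.394ms=9/5b +283.465ms=3/5b
5) 1133.858ms=12/5b +637.795ms=27/20b
6) 1771.654ms=15/4b +354.331ms=3/4b
7) 2125.984ms=9/2b +354.331ms=3/4b
8) 2480.315ms=21/4b +177.165ms=3/8b
9) 2657.48ms=45/8b +177.165ms=3/8b
Σ=6b of 6 (127bpm 3/4) — PASS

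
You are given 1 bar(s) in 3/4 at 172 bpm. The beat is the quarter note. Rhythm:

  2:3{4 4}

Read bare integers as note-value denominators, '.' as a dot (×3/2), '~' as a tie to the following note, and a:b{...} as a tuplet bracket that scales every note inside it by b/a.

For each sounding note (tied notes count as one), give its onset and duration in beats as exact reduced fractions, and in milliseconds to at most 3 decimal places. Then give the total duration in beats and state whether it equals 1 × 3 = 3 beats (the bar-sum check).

1) 0.0ms=0b +523.256ms=3/2b
2) 523.256ms=3/2b +523.256ms=3/2b
Σ=3b of 3 (172bpm 3/4) — PASS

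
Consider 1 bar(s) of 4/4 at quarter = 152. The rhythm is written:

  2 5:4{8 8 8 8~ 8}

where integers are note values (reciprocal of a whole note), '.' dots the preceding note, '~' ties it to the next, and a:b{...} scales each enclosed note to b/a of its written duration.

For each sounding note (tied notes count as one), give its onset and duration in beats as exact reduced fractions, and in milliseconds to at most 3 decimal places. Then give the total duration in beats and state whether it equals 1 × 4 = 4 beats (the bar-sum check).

1) 0.0ms=0b +789.474ms=2b
2) 789.474ms=2b +157.895ms=2/5b
3) 947.368ms=12/5b +157.895ms=2/5b
4) 1105.263ms=14/5b +157.895ms=2/5b
5) 1263.158ms=16/5b +315.789ms=4/5b
Σ=4b of 4 (152bpm 4/4) — PASS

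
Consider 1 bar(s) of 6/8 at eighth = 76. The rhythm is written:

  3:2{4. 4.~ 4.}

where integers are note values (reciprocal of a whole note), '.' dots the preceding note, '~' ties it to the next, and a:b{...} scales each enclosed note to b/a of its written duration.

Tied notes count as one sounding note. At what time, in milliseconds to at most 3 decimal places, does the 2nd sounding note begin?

1. 0.0ms @ 0 + 1578.947ms (2)
2. 1578.947ms @ 2 + 3157.895ms (4)

note 2 onset = 2b = 1578.947ms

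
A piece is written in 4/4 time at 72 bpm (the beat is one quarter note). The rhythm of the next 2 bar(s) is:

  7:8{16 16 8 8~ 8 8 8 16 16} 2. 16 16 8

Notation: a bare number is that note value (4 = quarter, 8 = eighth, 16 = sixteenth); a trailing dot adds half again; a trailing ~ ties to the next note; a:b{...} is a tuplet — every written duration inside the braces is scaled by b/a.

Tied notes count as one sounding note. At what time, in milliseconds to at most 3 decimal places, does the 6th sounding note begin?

note 6 onset = 20/7b = 2380.952ms

1. 0.0ms @ 0 + 238.095ms (2/7)
2. 238.095ms @ 2/7 + 238.095ms (2/7)
3. 476.19ms @ 4/7 + 476.19ms (4/7)
4. 952.381ms @ 8/7 + 952.381ms (8/7)
5. 1904.762ms @ 16/7 + 476.19ms (4/7)
6. 2380.952ms @ 20/7 + 476.19ms (4/7)
7. 2857.143ms @ 24/7 + 238.095ms (2/7)
8. 3095.238ms @ 26/7 + 238.095ms (2/7)
9. 3333.333ms @ 4 + 2500.0ms (3)
10. 5833.333ms @ 7 + 208.333ms (1/4)
11. 6041.667ms @ 29/4 + 208.333ms (1/4)
12. 6250.0ms @ 15/2 + 416.667ms (1/2)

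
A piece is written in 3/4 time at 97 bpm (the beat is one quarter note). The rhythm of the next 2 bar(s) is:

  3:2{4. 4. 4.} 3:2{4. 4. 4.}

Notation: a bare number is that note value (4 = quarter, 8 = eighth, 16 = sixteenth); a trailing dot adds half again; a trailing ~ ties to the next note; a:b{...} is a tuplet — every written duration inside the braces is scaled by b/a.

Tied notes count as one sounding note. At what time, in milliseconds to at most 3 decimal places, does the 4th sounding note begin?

1. 0.0ms @ 0 + 618.557ms (1)
2. 618.557ms @ 1 + 618.557ms (1)
3. 1237.113ms @ 2 + 618.557ms (1)
4. 1855.67ms @ 3 + 618.557ms (1)
5. 2474.227ms @ 4 + 618.557ms (1)
6. 3092.784ms @ 5 + 618.557ms (1)

note 4 onset = 3b = 1855.67ms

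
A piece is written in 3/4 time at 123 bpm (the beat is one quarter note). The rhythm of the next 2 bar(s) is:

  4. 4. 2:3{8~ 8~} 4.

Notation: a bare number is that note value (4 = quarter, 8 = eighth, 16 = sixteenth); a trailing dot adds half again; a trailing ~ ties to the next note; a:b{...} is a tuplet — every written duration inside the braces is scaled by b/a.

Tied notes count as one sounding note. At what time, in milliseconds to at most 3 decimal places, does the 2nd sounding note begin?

note 2 onset = 3/2b = 731.707ms

1. 0.0ms @ 0 + 731.707ms (3/2)
2. 731.707ms @ 3/2 + 731.707ms (3/2)
3. 1463.415ms @ 3 + 1463.415ms (3)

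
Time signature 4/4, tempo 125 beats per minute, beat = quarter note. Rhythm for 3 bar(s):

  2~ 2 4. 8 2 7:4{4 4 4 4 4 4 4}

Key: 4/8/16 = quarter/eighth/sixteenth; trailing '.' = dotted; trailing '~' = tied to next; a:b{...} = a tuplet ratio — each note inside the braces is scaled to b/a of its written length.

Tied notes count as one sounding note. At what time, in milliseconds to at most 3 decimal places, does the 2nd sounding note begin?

1. 0.0ms @ 0 + 1920.0ms (4)
2. 1920.0ms @ 4 + 720.0ms (3/2)
3. 2640.0ms @ 11/2 + 240.0ms (1/2)
4. 2880.0ms @ 6 + 960.0ms (2)
5. 3840.0ms @ 8 + 274.286ms (4/7)
6. 4114.286ms @ 60/7 + 274.286ms (4/7)
7. 4388.571ms @ 64/7 + 274.286ms (4/7)
8. 4662.857ms @ 68/7 + 274.286ms (4/7)
9. 4937.143ms @ 72/7 + 274.286ms (4/7)
10. 5211.429ms @ 76/7 + 274.286ms (4/7)
11. 5485.714ms @ 80/7 + 274.286ms (4/7)

note 2 onset = 4b = 1920.0ms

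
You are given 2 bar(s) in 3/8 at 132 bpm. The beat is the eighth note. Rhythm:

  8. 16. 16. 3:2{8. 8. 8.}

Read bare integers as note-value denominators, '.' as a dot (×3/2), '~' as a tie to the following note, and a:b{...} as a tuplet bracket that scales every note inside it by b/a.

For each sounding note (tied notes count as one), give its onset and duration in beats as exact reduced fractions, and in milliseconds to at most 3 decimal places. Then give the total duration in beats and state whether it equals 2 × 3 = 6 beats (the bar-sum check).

1) 0.0ms=0b +681.818ms=3/2b
2) 681.818ms=3/2b +340.909ms=3/4b
3) 1022.727ms=9/4b +340.909ms=3/4b
4) 1363.636ms=3b +454.545ms=1b
5) 1818.182ms=4b +454.545ms=1b
6) 2272.727ms=5b +454.545ms=1b
Σ=6b of 6 (132bpm 3/8) — PASS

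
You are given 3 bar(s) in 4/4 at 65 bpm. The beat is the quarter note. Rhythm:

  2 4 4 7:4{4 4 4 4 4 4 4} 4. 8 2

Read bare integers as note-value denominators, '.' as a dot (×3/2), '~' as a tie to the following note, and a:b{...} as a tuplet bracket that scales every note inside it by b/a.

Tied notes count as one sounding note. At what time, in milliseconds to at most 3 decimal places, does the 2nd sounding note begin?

note 2 onset = 2b = 1846.154ms

1. 0.0ms @ 0 + 1846.154ms (2)
2. 1846.154ms @ 2 + 923.077ms (1)
3. 2769.231ms @ 3 + 923.077ms (1)
4. 3692.308ms @ 4 + 527.473ms (4/7)
5. 4219.78ms @ 32/7 + 527.473ms (4/7)
6. 4747.253ms @ 36/7 + 527.473ms (4/7)
7. 5274.725ms @ 40/7 + 527.473ms (4/7)
8. 5802.198ms @ 44/7 + 527.473ms (4/7)
9. 6329.67ms @ 48/7 + 527.473ms (4/7)
10. 6857.143ms @ 52/7 + 527.473ms (4/7)
11. 7384.615ms @ 8 + 1384.615ms (3/2)
12. 8769.231ms @ 19/2 + 461.538ms (1/2)
13. 9230.769ms @ 10 + 1846.154ms (2)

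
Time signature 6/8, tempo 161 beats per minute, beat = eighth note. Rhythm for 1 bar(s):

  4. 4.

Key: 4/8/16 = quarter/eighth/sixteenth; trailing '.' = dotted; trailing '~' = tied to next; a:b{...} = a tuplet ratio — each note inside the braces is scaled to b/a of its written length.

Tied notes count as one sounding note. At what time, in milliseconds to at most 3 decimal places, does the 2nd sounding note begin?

1. 0.0ms @ 0 + 1118.012ms (3)
2. 1118.012ms @ 3 + 1118.012ms (3)

note 2 onset = 3b = 1118.012ms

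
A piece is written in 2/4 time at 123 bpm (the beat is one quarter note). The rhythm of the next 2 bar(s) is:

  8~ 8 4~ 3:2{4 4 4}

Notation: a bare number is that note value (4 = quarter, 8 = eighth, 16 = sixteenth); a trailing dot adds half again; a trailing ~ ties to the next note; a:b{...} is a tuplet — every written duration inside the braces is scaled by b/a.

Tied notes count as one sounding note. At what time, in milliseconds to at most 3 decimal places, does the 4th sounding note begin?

1. 0.0ms @ 0 + 487.805ms (1)
2. 487.805ms @ 1 + 813.008ms (5/3)
3. 1300.813ms @ 8/3 + 325.203ms (2/3)
4. 1626.016ms @ 10/3 + 325.203ms (2/3)

note 4 onset = 10/3b = 1626.016ms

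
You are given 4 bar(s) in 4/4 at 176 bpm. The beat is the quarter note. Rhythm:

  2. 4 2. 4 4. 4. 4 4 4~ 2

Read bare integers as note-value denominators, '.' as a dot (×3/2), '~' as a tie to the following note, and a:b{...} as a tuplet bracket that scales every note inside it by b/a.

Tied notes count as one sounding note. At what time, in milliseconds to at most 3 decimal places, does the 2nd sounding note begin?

note 2 onset = 3b = 1022.727ms

1. 0.0ms @ 0 + 1022.727ms (3)
2. 1022.727ms @ 3 + 340.909ms (1)
3. 1363.636ms @ 4 + 1022.727ms (3)
4. 2386.364ms @ 7 + 340.909ms (1)
5. 2727.273ms @ 8 + 511.364ms (3/2)
6. 3238.636ms @ 19/2 + 511.364ms (3/2)
7. 3750.0ms @ 11 + 340.909ms (1)
8. 4090.909ms @ 12 + 340.909ms (1)
9. 4431.818ms @ 13 + 1022.727ms (3)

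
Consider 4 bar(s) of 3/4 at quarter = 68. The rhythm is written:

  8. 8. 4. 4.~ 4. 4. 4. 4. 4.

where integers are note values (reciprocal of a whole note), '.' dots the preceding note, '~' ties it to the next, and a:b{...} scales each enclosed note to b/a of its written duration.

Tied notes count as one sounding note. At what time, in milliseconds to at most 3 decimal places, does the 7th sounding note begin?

1. 0.0ms @ 0 + 661.765ms (3/4)
2. 661.765ms @ 3/4 + 661.765ms (3/4)
3. 1323.529ms @ 3/2 + 1323.529ms (3/2)
4. 2647.059ms @ 3 + 2647.059ms (3)
5. 5294.118ms @ 6 + 1323.529ms (3/2)
6. 6617.647ms @ 15/2 + 1323.529ms (3/2)
7. 7941.176ms @ 9 + 1323.529ms (3/2)
8. 9264.706ms @ 21/2 + 1323.529ms (3/2)

note 7 onset = 9b = 7941.176ms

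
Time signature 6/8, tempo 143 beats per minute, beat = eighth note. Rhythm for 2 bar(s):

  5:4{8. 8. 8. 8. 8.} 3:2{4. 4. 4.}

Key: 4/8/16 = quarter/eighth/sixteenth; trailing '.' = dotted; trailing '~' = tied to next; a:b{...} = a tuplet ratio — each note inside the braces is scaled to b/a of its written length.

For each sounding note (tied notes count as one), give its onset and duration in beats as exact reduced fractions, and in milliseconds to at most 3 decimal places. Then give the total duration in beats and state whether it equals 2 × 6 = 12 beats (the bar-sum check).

1) 0.0ms=0b +503.497ms=6/5b
2) 503.497ms=6/5b +503.497ms=6/5b
3) 1006.993ms=12/5b +503.497ms=6/5b
4) 1510.49ms=18/5b +503.497ms=6/5b
5) 2013.986ms=24/5b +503.497ms=6/5b
6) 2517.483ms=6b +839.161ms=2b
7) 3356.643ms=8b +839.161ms=2b
8) 4195.804ms=10b +839.161ms=2b
Σ=12b of 12 (143bpm 6/8) — PASS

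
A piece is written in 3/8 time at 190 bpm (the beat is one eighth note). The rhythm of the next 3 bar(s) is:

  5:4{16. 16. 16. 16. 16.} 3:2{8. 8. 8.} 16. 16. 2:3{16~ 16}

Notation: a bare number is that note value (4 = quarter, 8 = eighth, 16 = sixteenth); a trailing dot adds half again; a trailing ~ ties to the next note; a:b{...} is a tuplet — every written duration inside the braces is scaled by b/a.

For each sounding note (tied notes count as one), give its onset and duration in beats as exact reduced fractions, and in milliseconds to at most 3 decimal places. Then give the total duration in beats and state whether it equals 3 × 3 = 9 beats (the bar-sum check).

1) 0.0ms=0b +189.474ms=3/5b
2) 189.474ms=3/5b +189.474ms=3/5b
3) 378.947ms=6/5b +189.474ms=3/5b
4) 568.421ms=9/5b +189.474ms=3/5b
5) 757.895ms=12/5b +189.474ms=3/5b
6) 947.368ms=3b +315.789ms=1b
7) 1263.158ms=4b +315.789ms=1b
8) 1578.947ms=5b +315.789ms=1b
9) 1894.737ms=6b +236.842ms=3/4b
10) 2131.579ms=27/4b +236.842ms=3/4b
11) 2368.421ms=15/2b +473.684ms=3/2b
Σ=9b of 9 (190bpm 3/8) — PASS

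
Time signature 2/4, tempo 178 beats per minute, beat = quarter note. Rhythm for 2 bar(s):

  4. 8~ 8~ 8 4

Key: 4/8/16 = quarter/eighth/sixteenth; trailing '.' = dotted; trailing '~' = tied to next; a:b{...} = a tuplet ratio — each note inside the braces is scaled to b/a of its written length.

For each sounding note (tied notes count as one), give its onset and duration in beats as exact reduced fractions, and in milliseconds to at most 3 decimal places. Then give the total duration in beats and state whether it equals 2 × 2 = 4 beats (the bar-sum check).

1) 0.0ms=0b +505.618ms=3/2b
2) 505.618ms=3/2b +505.618ms=3/2b
3) 1011.236ms=3b +337.079ms=1b
Σ=4b of 4 (178bpm 2/4) — PASS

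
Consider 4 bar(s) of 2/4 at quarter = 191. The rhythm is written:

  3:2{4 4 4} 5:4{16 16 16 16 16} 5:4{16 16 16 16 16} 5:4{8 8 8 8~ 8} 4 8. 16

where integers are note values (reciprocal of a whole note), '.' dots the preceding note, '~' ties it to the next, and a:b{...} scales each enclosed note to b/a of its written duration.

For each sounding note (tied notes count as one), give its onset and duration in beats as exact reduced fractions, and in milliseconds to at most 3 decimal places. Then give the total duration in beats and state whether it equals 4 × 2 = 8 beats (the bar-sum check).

1) 0.0ms=0b +209.424ms=2/3b
2) 209.424ms=2/3b +209.424ms=2/3b
3) 418.848ms=4/3b +209.424ms=2/3b
4) 628.272ms=2b +62.827ms=1/5b
5) 691.099ms=11/5b +62.827ms=1/5b
6) 753.927ms=12/5b +62.827ms=1/5b
7) 816.754ms=13/5b +62.827ms=1/5b
8) 879.581ms=14/5b +62.827ms=1/5b
9) 942.408ms=3b +62.827ms=1/5b
10) 1005.236ms=16/5b +62.827ms=1/5b
11) 1068.063ms=17/5b +62.827ms=1/5b
12) 1130.89ms=18/5b +62.827ms=1/5b
13) 1193.717ms=19/5b +62.827ms=1/5b
14) 1256.545ms=4b +125.654ms=2/5b
15) 1382.199ms=22/5b +125.654ms=2/5b
16) 1507.853ms=24/5b +125.654ms=2/5b
17) 1633.508ms=26/5b +251.309ms=4/5b
18) 1884.817ms=6b +314.136ms=1b
19) 2198.953ms=7b +235.602ms=3/4b
20) 2434.555ms=31/4b +78.534ms=1/4b
Σ=8b of 8 (191bpm 2/4) — PASS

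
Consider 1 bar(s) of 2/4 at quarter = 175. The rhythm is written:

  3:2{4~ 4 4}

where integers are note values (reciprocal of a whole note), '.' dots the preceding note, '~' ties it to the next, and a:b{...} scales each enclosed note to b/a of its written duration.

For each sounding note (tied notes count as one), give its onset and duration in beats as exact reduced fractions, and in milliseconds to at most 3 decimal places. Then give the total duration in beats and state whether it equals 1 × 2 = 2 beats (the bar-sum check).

1) 0.0ms=0b +457.143ms=4/3b
2) 457.143ms=4/3b +228.571ms=2/3b
Σ=2b of 2 (175bpm 2/4) — PASS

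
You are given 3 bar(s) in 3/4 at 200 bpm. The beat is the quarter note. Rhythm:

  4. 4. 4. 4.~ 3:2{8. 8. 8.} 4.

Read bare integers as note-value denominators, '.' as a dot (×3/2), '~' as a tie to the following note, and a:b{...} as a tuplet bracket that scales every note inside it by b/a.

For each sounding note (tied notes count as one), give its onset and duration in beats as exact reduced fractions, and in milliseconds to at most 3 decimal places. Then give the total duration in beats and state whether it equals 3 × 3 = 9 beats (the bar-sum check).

1) 0.0ms=0b +450.0ms=3/2b
2) 450.0ms=3/2b +450.0ms=3/2b
3) 900.0ms=3b +450.0ms=3/2b
4) 1350.0ms=9/2b +600.0ms=2b
5) 1950.0ms=13/2b +150.0ms=1/2b
6) 2100.0ms=7b +150.0ms=1/2b
7) 2250.0ms=15/2b +450.0ms=3/2b
Σ=9b of 9 (200bpm 3/4) — PASS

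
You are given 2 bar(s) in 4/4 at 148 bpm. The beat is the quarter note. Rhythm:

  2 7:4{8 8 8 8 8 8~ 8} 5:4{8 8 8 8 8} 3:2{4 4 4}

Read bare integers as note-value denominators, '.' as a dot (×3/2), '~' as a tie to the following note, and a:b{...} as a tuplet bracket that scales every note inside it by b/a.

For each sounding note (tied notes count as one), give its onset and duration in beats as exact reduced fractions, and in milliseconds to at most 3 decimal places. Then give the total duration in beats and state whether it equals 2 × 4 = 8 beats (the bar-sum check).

1) 0.0ms=0b +810.811ms=2b
2) 810.811ms=2b +115.83ms=2/7b
3) 926.641ms=16/7b +115.83ms=2/7b
4) 1042.471ms=18/7b +115.83ms=2/7b
5) 1158.301ms=20/7b +115.83ms=2/7b
6) 1274.131ms=22/7b +115.83ms=2/7b
7) 1389.961ms=24/7b +231.66ms=4/7b
8) 1621.622ms=4b +162.162ms=2/5b
9) 1783.784ms=22/5b +162.162ms=2/5b
10) 1945.946ms=24/5b +162.162ms=2/5b
11) 2108.108ms=26/5b +162.162ms=2/5b
12) 2270.27ms=28/5b +162.162ms=2/5b
13) 2432.432ms=6b +270.27ms=2/3b
14) 2702.703ms=20/3b +270.27ms=2/3b
15) 2972.973ms=22/3b +270.27ms=2/3b
Σ=8b of 8 (148bpm 4/4) — PASS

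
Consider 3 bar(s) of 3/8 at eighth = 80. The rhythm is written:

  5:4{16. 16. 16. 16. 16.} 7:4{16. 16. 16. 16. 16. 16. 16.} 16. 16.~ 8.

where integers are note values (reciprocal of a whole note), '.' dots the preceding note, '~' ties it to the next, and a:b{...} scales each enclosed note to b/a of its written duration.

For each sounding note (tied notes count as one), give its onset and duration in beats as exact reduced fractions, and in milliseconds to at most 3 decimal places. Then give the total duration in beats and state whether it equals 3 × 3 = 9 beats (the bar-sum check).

1) 0.0ms=0b +450.0ms=3/5b
2) 450.0ms=3/5b +450.0ms=3/5b
3) 900.0ms=6/5b +450.0ms=3/5b
4) 1350.0ms=9/5b +450.0ms=3/5b
5) 1800.0ms=12/5b +450.0ms=3/5b
6) 2250.0ms=3b +321.429ms=3/7b
7) 2571.429ms=24/7b +321.429ms=3/7b
8) 2892.857ms=27/7b +321.429ms=3/7b
9) 3214.286ms=30/7b +321.429ms=3/7b
10) 3535.714ms=33/7b +321.429ms=3/7b
11) 3857.143ms=36/7b +321.429ms=3/7b
12) 4178.571ms=39/7b +321.429ms=3/7b
13) 4500.0ms=6b +562.5ms=3/4b
14) 5062.5ms=27/4b +1687.5ms=9/4b
Σ=9b of 9 (80bpm 3/8) — PASS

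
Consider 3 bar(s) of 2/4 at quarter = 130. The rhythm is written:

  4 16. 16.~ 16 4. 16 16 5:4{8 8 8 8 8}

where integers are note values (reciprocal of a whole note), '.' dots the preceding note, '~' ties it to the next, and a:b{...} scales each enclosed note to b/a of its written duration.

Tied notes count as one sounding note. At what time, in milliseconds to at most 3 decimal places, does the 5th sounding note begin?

1. 0.0ms @ 0 + 461.538ms (1)
2. 461.538ms @ 1 + 173.077ms (3/8)
3. 634.615ms @ 11/8 + 288.462ms (5/8)
4. 923.077ms @ 2 + 692.308ms (3/2)
5. 1615.385ms @ 7/2 + 115.385ms (1/4)
6. 1730.769ms @ 15/4 + 115.385ms (1/4)
7. 1846.154ms @ 4 + 184.615ms (2/5)
8. 2030.769ms @ 22/5 + 184.615ms (2/5)
9. 2215.385ms @ 24/5 + 184.615ms (2/5)
10. 2400.0ms @ 26/5 + 184.615ms (2/5)
11. 2584.615ms @ 28/5 + 184.615ms (2/5)

note 5 onset = 7/2b = 1615.385ms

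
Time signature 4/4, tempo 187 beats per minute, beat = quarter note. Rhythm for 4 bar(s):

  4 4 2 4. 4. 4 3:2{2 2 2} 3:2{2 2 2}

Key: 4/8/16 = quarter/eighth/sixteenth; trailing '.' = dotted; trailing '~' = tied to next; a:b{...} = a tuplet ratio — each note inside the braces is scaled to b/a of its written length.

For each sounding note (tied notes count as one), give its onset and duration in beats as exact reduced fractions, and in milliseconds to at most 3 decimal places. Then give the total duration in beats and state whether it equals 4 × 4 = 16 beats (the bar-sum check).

1) 0.0ms=0b +320.856ms=1b
2) 320.856ms=1b +320.856ms=1b
3) 641.711ms=2b +641.711ms=2b
4) 1283.422ms=4b +481.283ms=3/2b
5) 1764.706ms=11/2b +481.283ms=3/2b
6) 2245.989ms=7b +320.856ms=1b
7) 2566.845ms=8b +427.807ms=4/3b
8) 2994.652ms=28/3b +427.807ms=4/3b
9) 3422.46ms=32/3b +427.807ms=4/3b
10) 3850.267ms=12b +427.807ms=4/3b
11) 4278.075ms=40/3b +427.807ms=4/3b
12) 4705.882ms=44/3b +427.807ms=4/3b
Σ=16b of 16 (187bpm 4/4) — PASS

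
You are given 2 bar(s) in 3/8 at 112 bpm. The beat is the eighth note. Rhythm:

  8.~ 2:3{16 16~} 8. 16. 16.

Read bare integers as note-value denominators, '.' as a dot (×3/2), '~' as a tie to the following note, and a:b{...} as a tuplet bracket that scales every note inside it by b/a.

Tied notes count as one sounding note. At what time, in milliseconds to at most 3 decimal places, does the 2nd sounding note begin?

1. 0.0ms @ 0 + 1205.357ms (9/4)
2. 1205.357ms @ 9/4 + 1205.357ms (9/4)
3. 2410.714ms @ 9/2 + 401.786ms (3/4)
4. 2812.5ms @ 21/4 + 401.786ms (3/4)

note 2 onset = 9/4b = 1205.357ms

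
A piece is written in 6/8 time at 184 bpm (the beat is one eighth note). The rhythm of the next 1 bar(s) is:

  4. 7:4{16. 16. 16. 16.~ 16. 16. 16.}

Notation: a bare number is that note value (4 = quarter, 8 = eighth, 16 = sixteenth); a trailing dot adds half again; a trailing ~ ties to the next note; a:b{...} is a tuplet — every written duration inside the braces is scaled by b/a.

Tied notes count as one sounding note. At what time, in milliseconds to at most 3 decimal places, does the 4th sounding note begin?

note 4 onset = 27/7b = 1257.764ms

1. 0.0ms @ 0 + 978.261ms (3)
2. 978.261ms @ 3 + 139.752ms (3/7)
3. 1118.012ms @ 24/7 + 139.752ms (3/7)
4. 1257.764ms @ 27/7 + 139.752ms (3/7)
5. 1397.516ms @ 30/7 + 279.503ms (6/7)
6. 1677.019ms @ 36/7 + 139.752ms (3/7)
7. 1816.77ms @ 39/7 + 139.752ms (3/7)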